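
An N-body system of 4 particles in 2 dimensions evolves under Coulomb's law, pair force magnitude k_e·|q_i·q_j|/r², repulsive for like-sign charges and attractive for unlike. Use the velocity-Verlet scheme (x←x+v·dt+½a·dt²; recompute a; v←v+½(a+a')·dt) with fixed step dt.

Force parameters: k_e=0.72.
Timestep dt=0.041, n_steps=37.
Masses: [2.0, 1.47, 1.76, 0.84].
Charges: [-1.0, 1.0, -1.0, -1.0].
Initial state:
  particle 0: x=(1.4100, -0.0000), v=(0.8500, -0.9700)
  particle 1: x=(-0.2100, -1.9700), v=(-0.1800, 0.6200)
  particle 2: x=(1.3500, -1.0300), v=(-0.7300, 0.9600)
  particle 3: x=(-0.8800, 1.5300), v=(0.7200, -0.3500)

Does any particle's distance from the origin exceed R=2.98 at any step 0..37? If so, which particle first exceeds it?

step 0: x0=(1.4100, -0.0000) x1=(-0.2100, -1.9700) x2=(1.3500, -1.0300) x3=(-0.8800, 1.5300)
step 1: x0=(1.4449, -0.0395) x1=(-0.2172, -1.9444) x2=(1.3200, -0.9910) x3=(-0.8506, 1.5157)
step 2: x0=(1.4798, -0.0786) x1=(-0.2242, -1.9186) x2=(1.2897, -0.9530) x3=(-0.8214, 1.5015)
step 3: x0=(1.5149, -0.1169) x1=(-0.2309, -1.8924) x2=(1.2592, -0.9159) x3=(-0.7924, 1.4874)
step 4: x0=(1.5503, -0.1546) x1=(-0.2372, -1.8659) x2=(1.2282, -0.8800) x3=(-0.7637, 1.4733)
step 5: x0=(1.5861, -0.1915) x1=(-0.2433, -1.8392) x2=(1.1966, -0.8452) x3=(-0.7352, 1.4594)
step 6: x0=(1.6224, -0.2277) x1=(-0.2490, -1.8121) x2=(1.1642, -0.8116) x3=(-0.7069, 1.4455)
step 7: x0=(1.6593, -0.2630) x1=(-0.2544, -1.7847) x2=(1.1310, -0.7792) x3=(-0.6788, 1.4318)
step 8: x0=(1.6970, -0.2977) x1=(-0.2595, -1.7569) x2=(1.0967, -0.7479) x3=(-0.6510, 1.4182)
step 9: x0=(1.7355, -0.3319) x1=(-0.2643, -1.7288) x2=(1.0613, -0.7175) x3=(-0.6234, 1.4046)
step 10: x0=(1.7749, -0.3656) x1=(-0.2688, -1.7004) x2=(1.0248, -0.6879) x3=(-0.5960, 1.3912)
step 11: x0=(1.8151, -0.3991) x1=(-0.2728, -1.6716) x2=(0.9872, -0.6590) x3=(-0.5689, 1.3779)
step 12: x0=(1.8561, -0.4325) x1=(-0.2766, -1.6425) x2=(0.9486, -0.6306) x3=(-0.5421, 1.3647)
step 13: x0=(1.8976, -0.4658) x1=(-0.2799, -1.6130) x2=(0.9091, -0.6026) x3=(-0.5155, 1.3516)
step 14: x0=(1.9398, -0.4991) x1=(-0.2829, -1.5832) x2=(0.8687, -0.5750) x3=(-0.4891, 1.3387)
step 15: x0=(1.9824, -0.5324) x1=(-0.2855, -1.5529) x2=(0.8276, -0.5477) x3=(-0.4631, 1.3259)
step 16: x0=(2.0255, -0.5658) x1=(-0.2878, -1.5223) x2=(0.7858, -0.5208) x3=(-0.4372, 1.3133)
step 17: x0=(2.0689, -0.5993) x1=(-0.2896, -1.4912) x2=(0.7434, -0.4941) x3=(-0.4117, 1.3008)
step 18: x0=(2.1126, -0.6329) x1=(-0.2910, -1.4597) x2=(0.7005, -0.4678) x3=(-0.3864, 1.2885)
step 19: x0=(2.1566, -0.6666) x1=(-0.2921, -1.4278) x2=(0.6570, -0.4419) x3=(-0.3615, 1.2763)
step 20: x0=(2.2007, -0.7004) x1=(-0.2927, -1.3954) x2=(0.6132, -0.4163) x3=(-0.3368, 1.2644)
step 21: x0=(2.2451, -0.7343) x1=(-0.2928, -1.3625) x2=(0.5688, -0.3911) x3=(-0.3124, 1.2527)
step 22: x0=(2.2896, -0.7683) x1=(-0.2925, -1.3290) x2=(0.5241, -0.3663) x3=(-0.2883, 1.2412)
step 23: x0=(2.3343, -0.8024) x1=(-0.2918, -1.2951) x2=(0.4790, -0.3420) x3=(-0.2646, 1.2300)
step 24: x0=(2.3791, -0.8366) x1=(-0.2906, -1.2606) x2=(0.4335, -0.3182) x3=(-0.2411, 1.2191)
step 25: x0=(2.4240, -0.8709) x1=(-0.2890, -1.2254) x2=(0.3876, -0.2950) x3=(-0.2179, 1.2085)
step 26: x0=(2.4690, -0.9053) x1=(-0.2869, -1.1896) x2=(0.3414, -0.2724) x3=(-0.1951, 1.1982)
step 27: x0=(2.5141, -0.9397) x1=(-0.2842, -1.1531) x2=(0.2949, -0.2505) x3=(-0.1726, 1.1883)
step 28: x0=(2.5592, -0.9742) x1=(-0.2811, -1.1159) x2=(0.2480, -0.2294) x3=(-0.1504, 1.1788)
step 29: x0=(2.6044, -1.0088) x1=(-0.2775, -1.0778) x2=(0.2007, -0.2091) x3=(-0.1284, 1.1698)
step 30: x0=(2.6497, -1.0434) x1=(-0.2734, -1.0388) x2=(0.1531, -0.1896) x3=(-0.1068, 1.1613)
step 31: x0=(2.6950, -1.0781) x1=(-0.2687, -0.9988) x2=(0.1051, -0.1712) x3=(-0.0854, 1.1533)
step 32: x0=(2.7404, -1.1128) x1=(-0.2635, -0.9578) x2=(0.0567, -0.1539) x3=(-0.0642, 1.1458)
step 33: x0=(2.7858, -1.1476) x1=(-0.2578, -0.9155) x2=(0.0079, -0.1379) x3=(-0.0432, 1.1389)
step 34: x0=(2.8312, -1.1825) x1=(-0.2516, -0.8719) x2=(-0.0412, -0.1231) x3=(-0.0224, 1.1327)
step 35: x0=(2.8767, -1.2173) x1=(-0.2450, -0.8268) x2=(-0.0907, -0.1099) x3=(-0.0017, 1.1271)
step 36: x0=(2.9221, -1.2523) x1=(-0.2379, -0.7800) x2=(-0.1406, -0.0984) x3=(0.0189, 1.1221)
step 37: x0=(2.9677, -1.2872) x1=(-0.2304, -0.7313) x2=(-0.1908, -0.0887) x3=(0.0396, 1.1177)

yes, particle 0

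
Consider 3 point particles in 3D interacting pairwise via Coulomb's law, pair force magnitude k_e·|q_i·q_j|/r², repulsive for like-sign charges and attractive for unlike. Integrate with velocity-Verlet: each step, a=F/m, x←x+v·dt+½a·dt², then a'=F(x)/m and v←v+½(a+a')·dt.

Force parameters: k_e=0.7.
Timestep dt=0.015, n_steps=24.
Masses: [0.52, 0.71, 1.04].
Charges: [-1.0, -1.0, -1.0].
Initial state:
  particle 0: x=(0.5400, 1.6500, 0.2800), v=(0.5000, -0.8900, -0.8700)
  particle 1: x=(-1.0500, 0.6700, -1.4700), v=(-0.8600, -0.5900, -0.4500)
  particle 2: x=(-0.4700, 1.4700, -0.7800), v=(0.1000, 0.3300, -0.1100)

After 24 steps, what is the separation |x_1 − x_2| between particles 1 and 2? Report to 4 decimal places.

1.7238

step 0: x0=(0.5400, 1.6500, 0.2800) x1=(-1.0500, 0.6700, -1.4700) x2=(-0.4700, 1.4700, -0.7800)
step 1: x0=(0.5476, 1.6367, 0.2670) x1=(-1.0629, 0.6611, -1.4768) x2=(-0.4685, 1.4750, -0.7816)
step 2: x0=(0.5552, 1.6234, 0.2542) x1=(-1.0760, 0.6521, -1.4837) x2=(-0.4670, 1.4800, -0.7833)
step 3: x0=(0.5631, 1.6101, 0.2414) x1=(-1.0891, 0.6429, -1.4907) x2=(-0.4655, 1.4851, -0.7849)
step 4: x0=(0.5710, 1.5969, 0.2289) x1=(-1.1023, 0.6337, -1.4978) x2=(-0.4640, 1.4903, -0.7865)
step 5: x0=(0.5791, 1.5836, 0.2164) x1=(-1.1157, 0.6244, -1.5051) x2=(-0.4625, 1.4955, -0.7882)
step 6: x0=(0.5873, 1.5705, 0.2041) x1=(-1.1290, 0.6149, -1.5124) x2=(-0.4610, 1.5008, -0.7898)
step 7: x0=(0.5956, 1.5573, 0.1919) x1=(-1.1425, 0.6054, -1.5198) x2=(-0.4595, 1.5061, -0.7914)
step 8: x0=(0.6041, 1.5442, 0.1798) x1=(-1.1561, 0.5958, -1.5272) x2=(-0.4581, 1.5114, -0.7931)
step 9: x0=(0.6127, 1.5310, 0.1678) x1=(-1.1697, 0.5861, -1.5348) x2=(-0.4566, 1.5169, -0.7947)
step 10: x0=(0.6215, 1.5179, 0.1560) x1=(-1.1835, 0.5763, -1.5425) x2=(-0.4552, 1.5224, -0.7964)
step 11: x0=(0.6304, 1.5048, 0.1443) x1=(-1.1973, 0.5664, -1.5502) x2=(-0.4538, 1.5279, -0.7980)
step 12: x0=(0.6394, 1.4918, 0.1327) x1=(-1.2112, 0.5564, -1.5580) x2=(-0.4524, 1.5335, -0.7997)
step 13: x0=(0.6486, 1.4787, 0.1213) x1=(-1.2251, 0.5464, -1.5659) x2=(-0.4510, 1.5391, -0.8014)
step 14: x0=(0.6579, 1.4656, 0.1100) x1=(-1.2392, 0.5362, -1.5738) x2=(-0.4496, 1.5448, -0.8031)
step 15: x0=(0.6674, 1.4526, 0.0987) x1=(-1.2533, 0.5260, -1.5819) x2=(-0.4483, 1.5505, -0.8048)
step 16: x0=(0.6770, 1.4395, 0.0877) x1=(-1.2675, 0.5157, -1.5900) x2=(-0.4469, 1.5563, -0.8065)
step 17: x0=(0.6867, 1.4265, 0.0767) x1=(-1.2817, 0.5054, -1.5981) x2=(-0.4456, 1.5621, -0.8082)
step 18: x0=(0.6966, 1.4134, 0.0658) x1=(-1.2960, 0.4949, -1.6063) x2=(-0.4443, 1.5680, -0.8099)
step 19: x0=(0.7066, 1.4004, 0.0551) x1=(-1.3104, 0.4844, -1.6146) x2=(-0.4431, 1.5739, -0.8117)
step 20: x0=(0.7168, 1.3873, 0.0444) x1=(-1.3249, 0.4739, -1.6230) x2=(-0.4419, 1.5799, -0.8134)
step 21: x0=(0.7271, 1.3743, 0.0339) x1=(-1.3394, 0.4632, -1.6314) x2=(-0.4407, 1.5859, -0.8152)
step 22: x0=(0.7376, 1.3612, 0.0234) x1=(-1.3540, 0.4525, -1.6398) x2=(-0.4395, 1.5920, -0.8170)
step 23: x0=(0.7482, 1.3481, 0.0131) x1=(-1.3687, 0.4418, -1.6483) x2=(-0.4383, 1.5981, -0.8188)
step 24: x0=(0.7589, 1.3350, 0.0029) x1=(-1.3834, 0.4309, -1.6569) x2=(-0.4372, 1.6043, -0.8206)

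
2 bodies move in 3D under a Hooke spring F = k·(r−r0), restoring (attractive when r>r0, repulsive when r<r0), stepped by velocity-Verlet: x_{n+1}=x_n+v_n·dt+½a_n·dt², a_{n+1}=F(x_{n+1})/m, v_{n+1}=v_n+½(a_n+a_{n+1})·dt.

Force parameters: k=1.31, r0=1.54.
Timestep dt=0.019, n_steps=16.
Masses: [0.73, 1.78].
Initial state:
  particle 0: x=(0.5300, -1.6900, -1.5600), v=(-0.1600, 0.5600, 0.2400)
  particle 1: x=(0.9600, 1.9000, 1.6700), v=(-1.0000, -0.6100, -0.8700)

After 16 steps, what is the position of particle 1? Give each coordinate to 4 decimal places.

(0.6483, 1.6369, 1.3358)

step 0: x0=(0.5300, -1.6900, -1.5600) x1=(0.9600, 1.9000, 1.6700)
step 1: x0=(0.5271, -1.6786, -1.5547) x1=(0.9410, 1.8881, 1.6532)
step 2: x0=(0.5243, -1.6656, -1.5480) x1=(0.9218, 1.8755, 1.6358)
step 3: x0=(0.5217, -1.6510, -1.5400) x1=(0.9027, 1.8623, 1.6178)
step 4: x0=(0.5193, -1.6349, -1.5305) x1=(0.8834, 1.8485, 1.5993)
step 5: x0=(0.5170, -1.6173, -1.5197) x1=(0.8641, 1.8340, 1.5802)
step 6: x0=(0.5149, -1.5982, -1.5075) x1=(0.8447, 1.8190, 1.5605)
step 7: x0=(0.5129, -1.5776, -1.4940) x1=(0.8253, 1.8033, 1.5403)
step 8: x0=(0.5111, -1.5556, -1.4792) x1=(0.8058, 1.7871, 1.5196)
step 9: x0=(0.5094, -1.5321, -1.4631) x1=(0.7862, 1.7702, 1.4983)
step 10: x0=(0.5078, -1.5073, -1.4458) x1=(0.7666, 1.7528, 1.4766)
step 11: x0=(0.5063, -1.4810, -1.4272) x1=(0.7470, 1.7348, 1.4543)
step 12: x0=(0.5049, -1.4535, -1.4075) x1=(0.7273, 1.7163, 1.4315)
step 13: x0=(0.5036, -1.4246, -1.3865) x1=(0.7076, 1.6972, 1.4083)
step 14: x0=(0.5024, -1.3944, -1.3645) x1=(0.6879, 1.6776, 1.3846)
step 15: x0=(0.5013, -1.3630, -1.3413) x1=(0.6681, 1.6575, 1.3604)
step 16: x0=(0.5002, -1.3304, -1.3170) x1=(0.6483, 1.6369, 1.3358)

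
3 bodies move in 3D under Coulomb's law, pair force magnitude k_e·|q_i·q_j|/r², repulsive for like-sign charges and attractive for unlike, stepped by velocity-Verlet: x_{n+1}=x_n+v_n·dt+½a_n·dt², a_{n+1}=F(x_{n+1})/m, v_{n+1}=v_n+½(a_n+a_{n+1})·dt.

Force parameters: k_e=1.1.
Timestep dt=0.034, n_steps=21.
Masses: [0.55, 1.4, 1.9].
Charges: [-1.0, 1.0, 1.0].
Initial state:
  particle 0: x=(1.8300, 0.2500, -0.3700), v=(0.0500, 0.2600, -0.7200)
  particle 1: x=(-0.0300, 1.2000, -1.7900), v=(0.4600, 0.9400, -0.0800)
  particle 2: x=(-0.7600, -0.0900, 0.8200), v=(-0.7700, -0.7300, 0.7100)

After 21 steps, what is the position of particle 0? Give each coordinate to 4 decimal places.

step 0: x0=(1.8300, 0.2500, -0.3700) x1=(-0.0300, 1.2000, -1.7900) x2=(-0.7600, -0.0900, 0.8200)
step 1: x0=(1.8314, 0.2589, -0.3945) x1=(-0.0143, 1.2320, -1.7927) x2=(-0.7862, -0.1148, 0.8442)
step 2: x0=(1.8324, 0.2679, -0.4191) x1=(0.0015, 1.2639, -1.7955) x2=(-0.8123, -0.1397, 0.8683)
step 3: x0=(1.8328, 0.2770, -0.4438) x1=(0.0175, 1.2958, -1.7982) x2=(-0.8383, -0.1646, 0.8925)
step 4: x0=(1.8327, 0.2862, -0.4686) x1=(0.0336, 1.3277, -1.8009) x2=(-0.8643, -0.1894, 0.9168)
step 5: x0=(1.8321, 0.2956, -0.4935) x1=(0.0498, 1.3596, -1.8036) x2=(-0.8903, -0.2144, 0.9410)
step 6: x0=(1.8311, 0.3051, -0.5185) x1=(0.0662, 1.3915, -1.8063) x2=(-0.9162, -0.2393, 0.9653)
step 7: x0=(1.8296, 0.3147, -0.5436) x1=(0.0827, 1.4233, -1.8090) x2=(-0.9421, -0.2642, 0.9896)
step 8: x0=(1.8275, 0.3244, -0.5688) x1=(0.0993, 1.4551, -1.8117) x2=(-0.9679, -0.2892, 1.0139)
step 9: x0=(1.8251, 0.3343, -0.5941) x1=(0.1161, 1.4869, -1.8143) x2=(-0.9937, -0.3142, 1.0382)
step 10: x0=(1.8221, 0.3444, -0.6194) x1=(0.1330, 1.5186, -1.8170) x2=(-1.0195, -0.3392, 1.0626)
step 11: x0=(1.8187, 0.3546, -0.6449) x1=(0.1500, 1.5503, -1.8196) x2=(-1.0452, -0.3642, 1.0869)
step 12: x0=(1.8149, 0.3649, -0.6705) x1=(0.1672, 1.5819, -1.8221) x2=(-1.0709, -0.3892, 1.1113)
step 13: x0=(1.8105, 0.3755, -0.6962) x1=(0.1845, 1.6135, -1.8247) x2=(-1.0966, -0.4142, 1.1356)
step 14: x0=(1.8058, 0.3862, -0.7220) x1=(0.2020, 1.6450, -1.8272) x2=(-1.1222, -0.4393, 1.1600)
step 15: x0=(1.8006, 0.3972, -0.7479) x1=(0.2196, 1.6765, -1.8297) x2=(-1.1478, -0.4643, 1.1844)
step 16: x0=(1.7949, 0.4083, -0.7740) x1=(0.2373, 1.7079, -1.8321) x2=(-1.1734, -0.4894, 1.2088)
step 17: x0=(1.7888, 0.4196, -0.8001) x1=(0.2551, 1.7392, -1.8345) x2=(-1.1990, -0.5145, 1.2332)
step 18: x0=(1.7823, 0.4312, -0.8264) x1=(0.2731, 1.7705, -1.8369) x2=(-1.2245, -0.5396, 1.2576)
step 19: x0=(1.7753, 0.4430, -0.8527) x1=(0.2913, 1.8016, -1.8392) x2=(-1.2500, -0.5647, 1.2820)
step 20: x0=(1.7680, 0.4550, -0.8792) x1=(0.3096, 1.8328, -1.8415) x2=(-1.2755, -0.5898, 1.3064)
step 21: x0=(1.7602, 0.4672, -0.9058) x1=(0.3280, 1.8638, -1.8438) x2=(-1.3010, -0.6149, 1.3308)

(1.7602, 0.4672, -0.9058)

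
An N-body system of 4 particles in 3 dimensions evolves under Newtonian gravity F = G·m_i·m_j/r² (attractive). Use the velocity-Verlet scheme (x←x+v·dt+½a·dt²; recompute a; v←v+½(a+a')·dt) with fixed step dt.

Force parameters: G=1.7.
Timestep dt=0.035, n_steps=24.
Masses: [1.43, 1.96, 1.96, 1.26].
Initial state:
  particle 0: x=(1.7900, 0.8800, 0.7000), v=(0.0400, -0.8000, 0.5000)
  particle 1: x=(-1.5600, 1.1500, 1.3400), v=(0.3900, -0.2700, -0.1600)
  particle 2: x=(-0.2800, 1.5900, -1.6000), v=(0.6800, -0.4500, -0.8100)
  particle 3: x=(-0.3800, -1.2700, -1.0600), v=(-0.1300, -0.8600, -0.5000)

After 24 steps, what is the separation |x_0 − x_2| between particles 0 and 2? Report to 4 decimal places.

3.5133

step 0: x0=(1.7900, 0.8800, 0.7000) x1=(-1.5600, 1.1500, 1.3400) x2=(-0.2800, 1.5900, -1.6000) x3=(-0.3800, -1.2700, -1.0600)
step 1: x0=(1.7910, 0.8520, 0.7173) x1=(-1.5461, 1.1405, 1.3341) x2=(-0.2562, 1.5740, -1.6280) x3=(-0.3845, -1.2997, -1.0774)
step 2: x0=(1.7913, 0.8240, 0.7343) x1=(-1.5318, 1.1309, 1.3277) x2=(-0.2324, 1.5577, -1.6555) x3=(-0.3890, -1.3286, -1.0945)
step 3: x0=(1.7909, 0.7960, 0.7510) x1=(-1.5169, 1.1212, 1.3208) x2=(-0.2085, 1.5409, -1.6823) x3=(-0.3934, -1.3566, -1.1114)
step 4: x0=(1.7898, 0.7680, 0.7673) x1=(-1.5017, 1.1114, 1.3134) x2=(-0.1846, 1.5237, -1.7084) x3=(-0.3977, -1.3839, -1.1281)
step 5: x0=(1.7879, 0.7400, 0.7833) x1=(-1.4859, 1.1014, 1.3054) x2=(-0.1608, 1.5061, -1.7340) x3=(-0.4019, -1.4103, -1.1445)
step 6: x0=(1.7854, 0.7120, 0.7989) x1=(-1.4697, 1.0914, 1.2970) x2=(-0.1369, 1.4881, -1.7590) x3=(-0.4060, -1.4360, -1.1608)
step 7: x0=(1.7821, 0.6840, 0.8142) x1=(-1.4530, 1.0812, 1.2880) x2=(-0.1131, 1.4697, -1.7834) x3=(-0.4101, -1.4609, -1.1767)
step 8: x0=(1.7782, 0.6560, 0.8292) x1=(-1.4359, 1.0709, 1.2786) x2=(-0.0892, 1.4509, -1.8072) x3=(-0.4140, -1.4850, -1.1925)
step 9: x0=(1.7735, 0.6281, 0.8438) x1=(-1.4182, 1.0604, 1.2687) x2=(-0.0654, 1.4318, -1.8303) x3=(-0.4179, -1.5083, -1.2080)
step 10: x0=(1.7681, 0.6002, 0.8581) x1=(-1.4002, 1.0499, 1.2582) x2=(-0.0416, 1.4122, -1.8529) x3=(-0.4217, -1.5309, -1.2233)
step 11: x0=(1.7621, 0.5723, 0.8720) x1=(-1.3816, 1.0392, 1.2473) x2=(-0.0179, 1.3923, -1.8749) x3=(-0.4253, -1.5527, -1.2383)
step 12: x0=(1.7554, 0.5444, 0.8855) x1=(-1.3626, 1.0283, 1.2360) x2=(0.0058, 1.3720, -1.8963) x3=(-0.4289, -1.5737, -1.2532)
step 13: x0=(1.7479, 0.5166, 0.8987) x1=(-1.3431, 1.0174, 1.2241) x2=(0.0295, 1.3513, -1.9171) x3=(-0.4323, -1.5940, -1.2678)
step 14: x0=(1.7398, 0.4889, 0.9116) x1=(-1.3231, 1.0062, 1.2118) x2=(0.0531, 1.3303, -1.9374) x3=(-0.4356, -1.6136, -1.2821)
step 15: x0=(1.7310, 0.4612, 0.9240) x1=(-1.3026, 0.9949, 1.1990) x2=(0.0767, 1.3089, -1.9570) x3=(-0.4388, -1.6324, -1.2963)
step 16: x0=(1.7215, 0.4335, 0.9361) x1=(-1.2817, 0.9835, 1.1857) x2=(0.1002, 1.2871, -1.9761) x3=(-0.4418, -1.6504, -1.3102)
step 17: x0=(1.7113, 0.4059, 0.9479) x1=(-1.2602, 0.9719, 1.1720) x2=(0.1236, 1.2650, -1.9946) x3=(-0.4448, -1.6677, -1.3239)
step 18: x0=(1.7003, 0.3784, 0.9593) x1=(-1.2383, 0.9601, 1.1578) x2=(0.1470, 1.2425, -2.0125) x3=(-0.4475, -1.6843, -1.3373)
step 19: x0=(1.6887, 0.3509, 0.9703) x1=(-1.2159, 0.9482, 1.1432) x2=(0.1703, 1.2197, -2.0298) x3=(-0.4502, -1.7001, -1.3506)
step 20: x0=(1.6764, 0.3235, 0.9809) x1=(-1.1929, 0.9361, 1.1281) x2=(0.1935, 1.1965, -2.0465) x3=(-0.4527, -1.7152, -1.3636)
step 21: x0=(1.6634, 0.2963, 0.9911) x1=(-1.1695, 0.9238, 1.1125) x2=(0.2166, 1.1729, -2.0626) x3=(-0.4550, -1.7295, -1.3763)
step 22: x0=(1.6497, 0.2690, 1.0009) x1=(-1.1455, 0.9113, 1.0965) x2=(0.2396, 1.1490, -2.0782) x3=(-0.4572, -1.7431, -1.3889)
step 23: x0=(1.6352, 0.2419, 1.0104) x1=(-1.1210, 0.8987, 1.0801) x2=(0.2625, 1.1248, -2.0931) x3=(-0.4592, -1.7560, -1.4012)
step 24: x0=(1.6200, 0.2149, 1.0194) x1=(-1.0960, 0.8858, 1.0632) x2=(0.2853, 1.1002, -2.1075) x3=(-0.4611, -1.7681, -1.4132)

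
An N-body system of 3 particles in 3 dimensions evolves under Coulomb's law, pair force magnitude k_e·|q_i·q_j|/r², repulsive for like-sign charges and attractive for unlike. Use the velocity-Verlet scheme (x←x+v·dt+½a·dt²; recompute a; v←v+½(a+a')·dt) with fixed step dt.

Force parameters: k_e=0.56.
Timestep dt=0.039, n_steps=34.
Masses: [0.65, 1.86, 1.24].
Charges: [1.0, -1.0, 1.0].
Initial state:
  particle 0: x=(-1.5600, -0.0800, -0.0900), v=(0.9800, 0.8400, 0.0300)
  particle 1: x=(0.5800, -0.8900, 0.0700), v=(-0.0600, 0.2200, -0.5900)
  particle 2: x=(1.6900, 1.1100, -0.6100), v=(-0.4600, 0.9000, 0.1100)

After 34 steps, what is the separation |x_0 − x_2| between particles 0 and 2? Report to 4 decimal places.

1.9347

step 0: x0=(-1.5600, -0.0800, -0.0900) x1=(0.5800, -0.8900, 0.0700) x2=(1.6900, 1.1100, -0.6100)
step 1: x0=(-1.5217, -0.0473, -0.0888) x1=(0.5776, -0.8814, 0.0470) x2=(1.6721, 1.1451, -0.6057)
step 2: x0=(-1.4833, -0.0147, -0.0876) x1=(0.5752, -0.8726, 0.0239) x2=(1.6541, 1.1800, -0.6014)
step 3: x0=(-1.4447, 0.0177, -0.0863) x1=(0.5728, -0.8638, 0.0008) x2=(1.6362, 1.2149, -0.5970)
step 4: x0=(-1.4060, 0.0500, -0.0851) x1=(0.5703, -0.8549, -0.0223) x2=(1.6182, 1.2497, -0.5927)
step 5: x0=(-1.3672, 0.0821, -0.0838) x1=(0.5677, -0.8458, -0.0454) x2=(1.6003, 1.2845, -0.5883)
step 6: x0=(-1.3282, 0.1140, -0.0824) x1=(0.5651, -0.8367, -0.0685) x2=(1.5824, 1.3191, -0.5839)
step 7: x0=(-1.2891, 0.1458, -0.0811) x1=(0.5624, -0.8274, -0.0917) x2=(1.5645, 1.3537, -0.5794)
step 8: x0=(-1.2498, 0.1774, -0.0797) x1=(0.5597, -0.8180, -0.1148) x2=(1.5466, 1.3882, -0.5750)
step 9: x0=(-1.2104, 0.2087, -0.0783) x1=(0.5569, -0.8085, -0.1380) x2=(1.5287, 1.4227, -0.5706)
step 10: x0=(-1.1708, 0.2399, -0.0769) x1=(0.5540, -0.7989, -0.1612) x2=(1.5109, 1.4570, -0.5661)
step 11: x0=(-1.1311, 0.2708, -0.0755) x1=(0.5511, -0.7891, -0.1844) x2=(1.4931, 1.4913, -0.5617)
step 12: x0=(-1.0913, 0.3015, -0.0741) x1=(0.5480, -0.7792, -0.2076) x2=(1.4753, 1.5256, -0.5572)
step 13: x0=(-1.0513, 0.3320, -0.0727) x1=(0.5450, -0.7692, -0.2308) x2=(1.4575, 1.5597, -0.5528)
step 14: x0=(-1.0112, 0.3621, -0.0713) x1=(0.5418, -0.7591, -0.2540) x2=(1.4398, 1.5938, -0.5483)
step 15: x0=(-0.9709, 0.3920, -0.0698) x1=(0.5386, -0.7488, -0.2773) x2=(1.4221, 1.6279, -0.5439)
step 16: x0=(-0.9305, 0.4216, -0.0684) x1=(0.5353, -0.7383, -0.3005) x2=(1.4045, 1.6618, -0.5394)
step 17: x0=(-0.8900, 0.4509, -0.0670) x1=(0.5319, -0.7278, -0.3236) x2=(1.3869, 1.6958, -0.5350)
step 18: x0=(-0.8493, 0.4799, -0.0657) x1=(0.5284, -0.7170, -0.3468) x2=(1.3693, 1.7296, -0.5305)
step 19: x0=(-0.8086, 0.5085, -0.0643) x1=(0.5249, -0.7062, -0.3700) x2=(1.3519, 1.7635, -0.5261)
step 20: x0=(-0.7677, 0.5368, -0.0630) x1=(0.5213, -0.6951, -0.3931) x2=(1.3344, 1.7973, -0.5217)
step 21: x0=(-0.7267, 0.5646, -0.0617) x1=(0.5176, -0.6839, -0.4162) x2=(1.3171, 1.8310, -0.5173)
step 22: x0=(-0.6856, 0.5921, -0.0604) x1=(0.5138, -0.6726, -0.4393) x2=(1.2998, 1.8647, -0.5130)
step 23: x0=(-0.6444, 0.6192, -0.0592) x1=(0.5100, -0.6611, -0.4624) x2=(1.2825, 1.8984, -0.5086)
step 24: x0=(-0.6032, 0.6458, -0.0581) x1=(0.5061, -0.6494, -0.4854) x2=(1.2654, 1.9321, -0.5043)
step 25: x0=(-0.5619, 0.6720, -0.0570) x1=(0.5021, -0.6376, -0.5084) x2=(1.2483, 1.9657, -0.5000)
step 26: x0=(-0.5205, 0.6977, -0.0559) x1=(0.4980, -0.6255, -0.5314) x2=(1.2313, 1.9993, -0.4957)
step 27: x0=(-0.4791, 0.7230, -0.0550) x1=(0.4938, -0.6133, -0.5543) x2=(1.2144, 2.0329, -0.4914)
step 28: x0=(-0.4376, 0.7477, -0.0541) x1=(0.4896, -0.6010, -0.5772) x2=(1.1976, 2.0666, -0.4872)
step 29: x0=(-0.3961, 0.7719, -0.0532) x1=(0.4853, -0.5884, -0.6000) x2=(1.1808, 2.1002, -0.4830)
step 30: x0=(-0.3546, 0.7956, -0.0525) x1=(0.4810, -0.5757, -0.6228) x2=(1.1642, 2.1338, -0.4789)
step 31: x0=(-0.3131, 0.8187, -0.0519) x1=(0.4766, -0.5628, -0.6455) x2=(1.1477, 2.1675, -0.4747)
step 32: x0=(-0.2716, 0.8412, -0.0513) x1=(0.4721, -0.5497, -0.6681) x2=(1.1312, 2.2011, -0.4707)
step 33: x0=(-0.2302, 0.8632, -0.0508) x1=(0.4676, -0.5364, -0.6907) x2=(1.1149, 2.2348, -0.4666)
step 34: x0=(-0.1888, 0.8845, -0.0505) x1=(0.4630, -0.5229, -0.7133) x2=(1.0986, 2.2686, -0.4626)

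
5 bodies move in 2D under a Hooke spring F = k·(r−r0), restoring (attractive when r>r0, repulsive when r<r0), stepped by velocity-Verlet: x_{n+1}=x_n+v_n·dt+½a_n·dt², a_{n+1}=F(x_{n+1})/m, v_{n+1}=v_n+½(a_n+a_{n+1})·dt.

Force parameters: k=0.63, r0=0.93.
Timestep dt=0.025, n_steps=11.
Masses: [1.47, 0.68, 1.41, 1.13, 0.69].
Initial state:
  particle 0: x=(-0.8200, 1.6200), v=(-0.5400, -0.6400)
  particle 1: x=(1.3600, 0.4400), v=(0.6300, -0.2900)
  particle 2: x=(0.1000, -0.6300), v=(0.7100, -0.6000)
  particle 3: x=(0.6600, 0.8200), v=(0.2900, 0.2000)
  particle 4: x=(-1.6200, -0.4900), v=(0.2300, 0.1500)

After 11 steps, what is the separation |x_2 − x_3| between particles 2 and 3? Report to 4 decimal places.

1.6536

step 0: x0=(-0.8200, 1.6200) x1=(1.3600, 0.4400) x2=(0.1000, -0.6300) x3=(0.6600, 0.8200) x4=(-1.6200, -0.4900)
step 1: x0=(-0.8332, 1.6035) x1=(1.3746, 0.4326) x2=(0.1177, -0.6447) x3=(0.6668, 0.8248) x4=(-1.6129, -0.4855)
step 2: x0=(-0.8458, 1.5860) x1=(1.3870, 0.4250) x2=(0.1352, -0.6586) x3=(0.6728, 0.8293) x4=(-1.6030, -0.4795)
step 3: x0=(-0.8579, 1.5675) x1=(1.3970, 0.4171) x2=(0.1525, -0.6718) x3=(0.6779, 0.8334) x4=(-1.5904, -0.4720)
step 4: x0=(-0.8693, 1.5481) x1=(1.4048, 0.4090) x2=(0.1696, -0.6843) x3=(0.6821, 0.8371) x4=(-1.5750, -0.4630)
step 5: x0=(-0.8800, 1.5277) x1=(1.4102, 0.4006) x2=(0.1865, -0.6961) x3=(0.6855, 0.8404) x4=(-1.5569, -0.4527)
step 6: x0=(-0.8901, 1.5064) x1=(1.4133, 0.3920) x2=(0.2032, -0.7071) x3=(0.6880, 0.8434) x4=(-1.5361, -0.4409)
step 7: x0=(-0.8995, 1.4841) x1=(1.4142, 0.3832) x2=(0.2197, -0.7174) x3=(0.6897, 0.8459) x4=(-1.5127, -0.4279)
step 8: x0=(-0.9083, 1.4609) x1=(1.4127, 0.3742) x2=(0.2360, -0.7270) x3=(0.6906, 0.8480) x4=(-1.4867, -0.4135)
step 9: x0=(-0.9163, 1.4369) x1=(1.4090, 0.3649) x2=(0.2521, -0.7358) x3=(0.6906, 0.8498) x4=(-1.4581, -0.3979)
step 10: x0=(-0.9236, 1.4120) x1=(1.4030, 0.3555) x2=(0.2679, -0.7439) x3=(0.6898, 0.8511) x4=(-1.4270, -0.3811)
step 11: x0=(-0.9302, 1.3862) x1=(1.3948, 0.3459) x2=(0.2834, -0.7512) x3=(0.6883, 0.8520) x4=(-1.3934, -0.3632)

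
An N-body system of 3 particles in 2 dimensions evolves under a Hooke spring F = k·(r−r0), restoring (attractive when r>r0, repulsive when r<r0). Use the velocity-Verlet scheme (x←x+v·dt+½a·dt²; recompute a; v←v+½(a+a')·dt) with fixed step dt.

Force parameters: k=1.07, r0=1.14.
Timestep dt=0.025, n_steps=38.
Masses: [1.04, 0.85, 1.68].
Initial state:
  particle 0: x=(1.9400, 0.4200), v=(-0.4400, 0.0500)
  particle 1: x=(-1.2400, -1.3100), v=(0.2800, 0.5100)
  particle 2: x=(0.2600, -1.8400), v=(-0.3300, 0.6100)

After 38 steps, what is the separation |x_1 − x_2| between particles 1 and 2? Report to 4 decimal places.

0.6239

step 0: x0=(1.9400, 0.4200) x1=(-1.2400, -1.3100) x2=(0.2600, -1.8400)
step 1: x0=(1.9280, 0.4204) x1=(-1.2320, -1.2968) x2=(0.2519, -1.8245)
step 2: x0=(1.9139, 0.4193) x1=(-1.2219, -1.2829) x2=(0.2440, -1.8083)
step 3: x0=(1.8979, 0.4165) x1=(-1.2099, -1.2681) x2=(0.2363, -1.7916)
step 4: x0=(1.8798, 0.4122) x1=(-1.1959, -1.2526) x2=(0.2289, -1.7743)
step 5: x0=(1.8598, 0.4063) x1=(-1.1800, -1.2362) x2=(0.2217, -1.7565)
step 6: x0=(1.8379, 0.3989) x1=(-1.1623, -1.2191) x2=(0.2147, -1.7381)
step 7: x0=(1.8141, 0.3900) x1=(-1.1427, -1.2012) x2=(0.2081, -1.7191)
step 8: x0=(1.7885, 0.3797) x1=(-1.1214, -1.1826) x2=(0.2016, -1.6997)
step 9: x0=(1.7611, 0.3680) x1=(-1.0983, -1.1633) x2=(0.1954, -1.6797)
step 10: x0=(1.7319, 0.3549) x1=(-1.0736, -1.1433) x2=(0.1895, -1.6593)
step 11: x0=(1.7010, 0.3404) x1=(-1.0474, -1.1226) x2=(0.1838, -1.6384)
step 12: x0=(1.6684, 0.3247) x1=(-1.0196, -1.1012) x2=(0.1784, -1.6170)
step 13: x0=(1.6343, 0.3077) x1=(-0.9904, -1.0791) x2=(0.1732, -1.5952)
step 14: x0=(1.5986, 0.2896) x1=(-0.9598, -1.0564) x2=(0.1683, -1.5729)
step 15: x0=(1.5615, 0.2703) x1=(-0.9279, -1.0332) x2=(0.1637, -1.5503)
step 16: x0=(1.5229, 0.2499) x1=(-0.8948, -1.0093) x2=(0.1593, -1.5273)
step 17: x0=(1.4830, 0.2285) x1=(-0.8606, -0.9849) x2=(0.1551, -1.5039)
step 18: x0=(1.4419, 0.2061) x1=(-0.8253, -0.9599) x2=(0.1512, -1.4802)
step 19: x0=(1.3996, 0.1828) x1=(-0.7891, -0.9344) x2=(0.1476, -1.4562)
step 20: x0=(1.3561, 0.1586) x1=(-0.7520, -0.9084) x2=(0.1442, -1.4319)
step 21: x0=(1.3116, 0.1337) x1=(-0.7141, -0.8819) x2=(0.1411, -1.4074)
step 22: x0=(1.2662, 0.1080) x1=(-0.6755, -0.8550) x2=(0.1381, -1.3826)
step 23: x0=(1.2199, 0.0816) x1=(-0.6363, -0.8277) x2=(0.1355, -1.3576)
step 24: x0=(1.1727, 0.0547) x1=(-0.5966, -0.7999) x2=(0.1330, -1.3325)
step 25: x0=(1.1249, 0.0272) x1=(-0.5564, -0.7717) x2=(0.1308, -1.3073)
step 26: x0=(1.0765, -0.0008) x1=(-0.5159, -0.7432) x2=(0.1287, -1.2819)
step 27: x0=(1.0275, -0.0292) x1=(-0.4751, -0.7143) x2=(0.1269, -1.2565)
step 28: x0=(0.9781, -0.0579) x1=(-0.4342, -0.6851) x2=(0.1253, -1.2311)
step 29: x0=(0.9283, -0.0869) x1=(-0.3932, -0.6555) x2=(0.1238, -1.2056)
step 30: x0=(0.8783, -0.1160) x1=(-0.3521, -0.6257) x2=(0.1225, -1.1802)
step 31: x0=(0.8281, -0.1453) x1=(-0.3112, -0.5955) x2=(0.1213, -1.1548)
step 32: x0=(0.7778, -0.1747) x1=(-0.2703, -0.5650) x2=(0.1203, -1.1296)
step 33: x0=(0.7275, -0.2041) x1=(-0.2297, -0.5343) x2=(0.1194, -1.1045)
step 34: x0=(0.6773, -0.2334) x1=(-0.1894, -0.5032) x2=(0.1185, -1.0796)
step 35: x0=(0.6273, -0.2626) x1=(-0.1495, -0.4719) x2=(0.1177, -1.0548)
step 36: x0=(0.5776, -0.2917) x1=(-0.1099, -0.4403) x2=(0.1170, -1.0304)
step 37: x0=(0.5282, -0.3205) x1=(-0.0709, -0.4084) x2=(0.1163, -1.0062)
step 38: x0=(0.4793, -0.3491) x1=(-0.0323, -0.3762) x2=(0.1155, -0.9823)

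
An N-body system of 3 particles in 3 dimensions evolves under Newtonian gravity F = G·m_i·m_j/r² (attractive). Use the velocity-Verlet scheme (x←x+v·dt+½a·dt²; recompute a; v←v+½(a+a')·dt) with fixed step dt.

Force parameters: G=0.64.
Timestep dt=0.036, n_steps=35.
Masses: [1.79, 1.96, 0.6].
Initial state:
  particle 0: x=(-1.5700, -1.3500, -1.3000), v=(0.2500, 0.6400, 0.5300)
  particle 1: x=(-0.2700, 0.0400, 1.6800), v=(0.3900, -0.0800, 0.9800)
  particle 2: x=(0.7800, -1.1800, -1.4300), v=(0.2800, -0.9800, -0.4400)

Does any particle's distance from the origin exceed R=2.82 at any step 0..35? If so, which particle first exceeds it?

yes, particle 2

step 0: x0=(-1.5700, -1.3500, -1.3000) x1=(-0.2700, 0.0400, 1.6800) x2=(0.7800, -1.1800, -1.4300)
step 1: x0=(-1.5609, -1.3269, -1.2809) x1=(-0.2560, 0.0371, 1.7152) x2=(0.7899, -1.2153, -1.4458)
step 2: x0=(-1.5517, -1.3038, -1.2616) x1=(-0.2420, 0.0341, 1.7503) x2=(0.7996, -1.2505, -1.4614)
step 3: x0=(-1.5424, -1.2806, -1.2423) x1=(-0.2280, 0.0311, 1.7852) x2=(0.8089, -1.2857, -1.4769)
step 4: x0=(-1.5329, -1.2574, -1.2229) x1=(-0.2141, 0.0280, 1.8200) x2=(0.8179, -1.3208, -1.4923)
step 5: x0=(-1.5233, -1.2341, -1.2033) x1=(-0.2002, 0.0249, 1.8547) x2=(0.8266, -1.3559, -1.5075)
step 6: x0=(-1.5135, -1.2108, -1.1837) x1=(-0.1863, 0.0217, 1.8893) x2=(0.8351, -1.3910, -1.5226)
step 7: x0=(-1.5037, -1.1875, -1.1639) x1=(-0.1725, 0.0184, 1.9237) x2=(0.8432, -1.4260, -1.5376)
step 8: x0=(-1.4936, -1.1641, -1.1441) x1=(-0.1587, 0.0151, 1.9580) x2=(0.8511, -1.4609, -1.5524)
step 9: x0=(-1.4835, -1.1407, -1.1242) x1=(-0.1450, 0.0118, 1.9921) x2=(0.8587, -1.4958, -1.5671)
step 10: x0=(-1.4732, -1.1173, -1.1042) x1=(-0.1313, 0.0084, 2.0261) x2=(0.8660, -1.5305, -1.5817)
step 11: x0=(-1.4628, -1.0938, -1.0840) x1=(-0.1176, 0.0049, 2.0600) x2=(0.8730, -1.5652, -1.5961)
step 12: x0=(-1.4523, -1.0703, -1.0638) x1=(-0.1039, 0.0014, 2.0938) x2=(0.8798, -1.5998, -1.6104)
step 13: x0=(-1.4416, -1.0468, -1.0435) x1=(-0.0903, -0.0021, 2.1275) x2=(0.8863, -1.6343, -1.6245)
step 14: x0=(-1.4308, -1.0233, -1.0232) x1=(-0.0767, -0.0057, 2.1610) x2=(0.8926, -1.6688, -1.6385)
step 15: x0=(-1.4199, -0.9998, -1.0027) x1=(-0.0632, -0.0093, 2.1944) x2=(0.8986, -1.7031, -1.6524)
step 16: x0=(-1.4089, -0.9762, -0.9821) x1=(-0.0497, -0.0130, 2.2276) x2=(0.9044, -1.7373, -1.6661)
step 17: x0=(-1.3977, -0.9527, -0.9614) x1=(-0.0362, -0.0167, 2.2608) x2=(0.9100, -1.7714, -1.6797)
step 18: x0=(-1.3865, -0.9291, -0.9407) x1=(-0.0228, -0.0204, 2.2938) x2=(0.9153, -1.8055, -1.6931)
step 19: x0=(-1.3751, -0.9055, -0.9199) x1=(-0.0094, -0.0242, 2.3267) x2=(0.9204, -1.8394, -1.7064)
step 20: x0=(-1.3636, -0.8820, -0.8989) x1=(0.0039, -0.0280, 2.3595) x2=(0.9253, -1.8732, -1.7196)
step 21: x0=(-1.3520, -0.8584, -0.8779) x1=(0.0173, -0.0319, 2.3921) x2=(0.9300, -1.9068, -1.7327)
step 22: x0=(-1.3403, -0.8348, -0.8568) x1=(0.0305, -0.0358, 2.4247) x2=(0.9345, -1.9404, -1.7455)
step 23: x0=(-1.3285, -0.8112, -0.8356) x1=(0.0438, -0.0397, 2.4571) x2=(0.9388, -1.9739, -1.7583)
step 24: x0=(-1.3166, -0.7877, -0.8143) x1=(0.0570, -0.0437, 2.4894) x2=(0.9430, -2.0072, -1.7709)
step 25: x0=(-1.3046, -0.7641, -0.7930) x1=(0.0701, -0.0477, 2.5216) x2=(0.9469, -2.0404, -1.7834)
step 26: x0=(-1.2925, -0.7405, -0.7715) x1=(0.0833, -0.0517, 2.5536) x2=(0.9507, -2.0735, -1.7958)
step 27: x0=(-1.2803, -0.7170, -0.7500) x1=(0.0964, -0.0557, 2.5855) x2=(0.9544, -2.1065, -1.8080)
step 28: x0=(-1.2680, -0.6934, -0.7284) x1=(0.1094, -0.0598, 2.6174) x2=(0.9578, -2.1394, -1.8201)
step 29: x0=(-1.2556, -0.6699, -0.7067) x1=(0.1224, -0.0639, 2.6491) x2=(0.9611, -2.1721, -1.8321)
step 30: x0=(-1.2431, -0.6464, -0.6849) x1=(0.1354, -0.0680, 2.6806) x2=(0.9643, -2.2048, -1.8440)
step 31: x0=(-1.2305, -0.6229, -0.6630) x1=(0.1483, -0.0722, 2.7121) x2=(0.9673, -2.2373, -1.8557)
step 32: x0=(-1.2179, -0.5994, -0.6410) x1=(0.1612, -0.0764, 2.7434) x2=(0.9702, -2.2697, -1.8673)
step 33: x0=(-1.2051, -0.5759, -0.6190) x1=(0.1741, -0.0806, 2.7747) x2=(0.9730, -2.3019, -1.8788)
step 34: x0=(-1.1923, -0.5524, -0.5968) x1=(0.1869, -0.0848, 2.8058) x2=(0.9757, -2.3341, -1.8902)
step 35: x0=(-1.1794, -0.5290, -0.5746) x1=(0.1997, -0.0891, 2.8368) x2=(0.9782, -2.3661, -1.9014)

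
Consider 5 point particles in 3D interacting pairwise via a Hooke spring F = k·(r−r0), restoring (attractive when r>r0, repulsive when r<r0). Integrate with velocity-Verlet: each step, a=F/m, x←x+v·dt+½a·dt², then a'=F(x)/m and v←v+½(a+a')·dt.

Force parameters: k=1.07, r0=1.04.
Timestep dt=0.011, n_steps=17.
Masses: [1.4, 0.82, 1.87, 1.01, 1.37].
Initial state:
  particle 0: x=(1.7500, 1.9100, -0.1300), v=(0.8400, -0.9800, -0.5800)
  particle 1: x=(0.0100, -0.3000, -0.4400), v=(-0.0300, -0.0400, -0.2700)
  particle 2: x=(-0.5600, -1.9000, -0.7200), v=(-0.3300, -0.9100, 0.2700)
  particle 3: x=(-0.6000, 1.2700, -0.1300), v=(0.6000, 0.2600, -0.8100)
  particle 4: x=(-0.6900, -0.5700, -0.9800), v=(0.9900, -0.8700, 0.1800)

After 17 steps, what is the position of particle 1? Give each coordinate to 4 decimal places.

(0.0219, -0.2772, -0.4841)

step 0: x0=(1.7500, 1.9100, -0.1300) x1=(0.0100, -0.3000, -0.4400) x2=(-0.5600, -1.9000, -0.7200) x3=(-0.6000, 1.2700, -0.1300) x4=(-0.6900, -0.5700, -0.9800)
step 1: x0=(1.7590, 1.8989, -0.1364) x1=(0.0097, -0.3003, -0.4429) x2=(-0.5636, -1.9098, -0.7170) x3=(-0.5933, 1.2726, -0.1390) x4=(-0.6790, -0.5795, -0.9780)
step 2: x0=(1.7674, 1.8872, -0.1430) x1=(0.0096, -0.3004, -0.4459) x2=(-0.5670, -1.9192, -0.7139) x3=(-0.5864, 1.2749, -0.1481) x4=(-0.6679, -0.5887, -0.9759)
step 3: x0=(1.7752, 1.8750, -0.1497) x1=(0.0095, -0.3003, -0.4487) x2=(-0.5703, -1.9281, -0.7108) x3=(-0.5793, 1.2767, -0.1573) x4=(-0.6566, -0.5977, -0.9736)
step 4: x0=(1.7825, 1.8621, -0.1564) x1=(0.0096, -0.3000, -0.4515) x2=(-0.5734, -1.9367, -0.7076) x3=(-0.5720, 1.2780, -0.1666) x4=(-0.6452, -0.6065, -0.9713)
step 5: x0=(1.7893, 1.8487, -0.1633) x1=(0.0098, -0.2994, -0.4543) x2=(-0.5764, -1.9448, -0.7044) x3=(-0.5645, 1.2790, -0.1760) x4=(-0.6335, -0.6151, -0.9689)
step 6: x0=(1.7955, 1.8346, -0.1703) x1=(0.0101, -0.2987, -0.4570) x2=(-0.5793, -1.9525, -0.7011) x3=(-0.5568, 1.2794, -0.1855) x4=(-0.6218, -0.6235, -0.9665)
step 7: x0=(1.8011, 1.8200, -0.1774) x1=(0.0106, -0.2977, -0.4597) x2=(-0.5820, -1.9598, -0.6977) x3=(-0.5489, 1.2795, -0.1952) x4=(-0.6099, -0.6316, -0.9639)
step 8: x0=(1.8062, 1.8048, -0.1846) x1=(0.0111, -0.2965, -0.4624) x2=(-0.5846, -1.9666, -0.6943) x3=(-0.5409, 1.2791, -0.2049) x4=(-0.5978, -0.6396, -0.9612)
step 9: x0=(1.8108, 1.7891, -0.1919) x1=(0.0118, -0.2952, -0.4649) x2=(-0.5870, -1.9731, -0.6909) x3=(-0.5326, 1.2782, -0.2148) x4=(-0.5856, -0.6473, -0.9585)
step 10: x0=(1.8147, 1.7727, -0.1994) x1=(0.0127, -0.2936, -0.4675) x2=(-0.5893, -1.9791, -0.6874) x3=(-0.5241, 1.2769, -0.2247) x4=(-0.5732, -0.6548, -0.9557)
step 11: x0=(1.8182, 1.7558, -0.2069) x1=(0.0136, -0.2918, -0.4700) x2=(-0.5915, -1.9847, -0.6838) x3=(-0.5155, 1.2752, -0.2348) x4=(-0.5607, -0.6621, -0.9528)
step 12: x0=(1.8211, 1.7383, -0.2145) x1=(0.0147, -0.2898, -0.4725) x2=(-0.5934, -1.9898, -0.6802) x3=(-0.5067, 1.2730, -0.2449) x4=(-0.5480, -0.6691, -0.9498)
step 13: x0=(1.8234, 1.7203, -0.2222) x1=(0.0159, -0.2877, -0.4749) x2=(-0.5953, -1.9945, -0.6765) x3=(-0.4977, 1.2704, -0.2552) x4=(-0.5352, -0.6760, -0.9467)
step 14: x0=(1.8252, 1.7017, -0.2300) x1=(0.0172, -0.2853, -0.4773) x2=(-0.5970, -1.9988, -0.6728) x3=(-0.4885, 1.2673, -0.2655) x4=(-0.5223, -0.6827, -0.9436)
step 15: x0=(1.8264, 1.6826, -0.2379) x1=(0.0186, -0.2828, -0.4796) x2=(-0.5985, -2.0027, -0.6691) x3=(-0.4791, 1.2637, -0.2759) x4=(-0.5092, -0.6891, -0.9404)
step 16: x0=(1.8271, 1.6629, -0.2459) x1=(0.0202, -0.2801, -0.4819) x2=(-0.5999, -2.0062, -0.6653) x3=(-0.4696, 1.2597, -0.2864) x4=(-0.4960, -0.6953, -0.9372)
step 17: x0=(1.8273, 1.6426, -0.2540) x1=(0.0219, -0.2772, -0.4841) x2=(-0.6011, -2.0092, -0.6615) x3=(-0.4598, 1.2553, -0.2970) x4=(-0.4826, -0.7013, -0.9338)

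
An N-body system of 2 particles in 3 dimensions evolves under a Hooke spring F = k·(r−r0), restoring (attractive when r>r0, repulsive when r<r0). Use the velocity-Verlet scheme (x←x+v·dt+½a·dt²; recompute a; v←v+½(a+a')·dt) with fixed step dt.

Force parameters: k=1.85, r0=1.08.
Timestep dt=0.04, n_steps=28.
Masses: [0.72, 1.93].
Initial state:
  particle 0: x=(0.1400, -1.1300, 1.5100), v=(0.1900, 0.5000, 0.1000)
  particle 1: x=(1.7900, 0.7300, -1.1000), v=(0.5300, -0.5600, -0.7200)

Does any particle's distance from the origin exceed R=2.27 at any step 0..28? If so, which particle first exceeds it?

step 0: x0=(0.1400, -1.1300, 1.5100) x1=(1.7900, 0.7300, -1.1000)
step 1: x0=(0.1500, -1.1073, 1.5102) x1=(1.8103, 0.7066, -1.1274)
step 2: x0=(0.1647, -1.0794, 1.5029) x1=(1.8288, 0.6813, -1.1520)
step 3: x0=(0.1843, -1.0465, 1.4879) x1=(1.8456, 0.6540, -1.1737)
step 4: x0=(0.2086, -1.0086, 1.4653) x1=(1.8606, 0.6250, -1.1925)
step 5: x0=(0.2376, -0.9661, 1.4351) x1=(1.8738, 0.5942, -1.2086)
step 6: x0=(0.2713, -0.9192, 1.3974) x1=(1.8852, 0.5617, -1.2218)
step 7: x0=(0.3095, -0.8681, 1.3523) x1=(1.8950, 0.5277, -1.2323)
step 8: x0=(0.3521, -0.8131, 1.3001) x1=(1.9032, 0.4923, -1.2401)
step 9: x0=(0.3989, -0.7546, 1.2409) x1=(1.9097, 0.4555, -1.2454)
step 10: x0=(0.4499, -0.6928, 1.1749) x1=(1.9148, 0.4175, -1.2481)
step 11: x0=(0.5047, -0.6280, 1.1026) x1=(1.9183, 0.3784, -1.2484)
step 12: x0=(0.5632, -0.5606, 1.0241) x1=(1.9206, 0.3383, -1.2464)
step 13: x0=(0.6251, -0.4910, 0.9399) x1=(1.9215, 0.2974, -1.2423)
step 14: x0=(0.6902, -0.4194, 0.8504) x1=(1.9212, 0.2558, -1.2362)
step 15: x0=(0.7581, -0.3463, 0.7560) x1=(1.9199, 0.2135, -1.2283)
step 16: x0=(0.8287, -0.2719, 0.6572) x1=(1.9176, 0.1708, -1.2188)
step 17: x0=(0.9016, -0.1965, 0.5544) x1=(1.9145, 0.1278, -1.2077)
step 18: x0=(0.9764, -0.1206, 0.4482) x1=(1.9106, 0.0845, -1.1954)
step 19: x0=(1.0529, -0.0442, 0.3390) x1=(1.9061, 0.0411, -1.1820)
step 20: x0=(1.1307, 0.0322, 0.2275) x1=(1.9011, -0.0024, -1.1677)
step 21: x0=(1.2096, 0.1086, 0.1141) x1=(1.8957, -0.0458, -1.1527)
step 22: x0=(1.2891, 0.1849, -0.0006) x1=(1.8901, -0.0892, -1.1372)
step 23: x0=(1.3692, 0.2609, -0.1162) x1=(1.8843, -0.1325, -1.1214)
step 24: x0=(1.4494, 0.3368, -0.2321) x1=(1.8784, -0.1758, -1.1055)
step 25: x0=(1.5296, 0.4127, -0.3481) x1=(1.8725, -0.2190, -1.0895)
step 26: x0=(1.6098, 0.4887, -0.4640) x1=(1.8666, -0.2623, -1.0736)
step 27: x0=(1.6899, 0.5649, -0.5796) x1=(1.8607, -0.3056, -1.0578)
step 28: x0=(1.7700, 0.6414, -0.6952) x1=(1.8549, -0.3491, -1.0420)

yes, particle 1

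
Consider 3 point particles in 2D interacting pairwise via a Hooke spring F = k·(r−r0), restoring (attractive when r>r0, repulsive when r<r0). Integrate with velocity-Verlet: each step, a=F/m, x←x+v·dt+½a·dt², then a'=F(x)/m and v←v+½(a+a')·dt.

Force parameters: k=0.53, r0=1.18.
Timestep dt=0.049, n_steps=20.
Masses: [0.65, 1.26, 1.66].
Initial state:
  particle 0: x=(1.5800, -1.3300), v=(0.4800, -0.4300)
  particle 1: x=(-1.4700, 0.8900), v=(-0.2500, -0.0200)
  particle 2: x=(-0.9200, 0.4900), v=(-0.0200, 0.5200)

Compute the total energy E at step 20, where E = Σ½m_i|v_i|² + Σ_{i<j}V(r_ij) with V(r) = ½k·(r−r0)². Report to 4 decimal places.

step 0: x0=(1.5800, -1.3300) x1=(-1.4700, 0.8900) x2=(-0.9200, 0.4900)
step 1: x0=(1.6000, -1.3485) x1=(-1.4814, 0.8884) x2=(-0.9202, 0.5149)
step 2: x0=(1.6127, -1.3617) x1=(-1.4911, 0.8855) x2=(-0.9189, 0.5388)
step 3: x0=(1.6181, -1.3695) x1=(-1.4990, 0.8813) x2=(-0.9161, 0.5615)
step 4: x0=(1.6161, -1.3718) x1=(-1.5052, 0.8758) x2=(-0.9117, 0.5831)
step 5: x0=(1.6068, -1.3687) x1=(-1.5097, 0.8690) x2=(-0.9057, 0.6035)
step 6: x0=(1.5902, -1.3602) x1=(-1.5125, 0.8608) x2=(-0.8981, 0.6229)
step 7: x0=(1.5663, -1.3461) x1=(-1.5137, 0.8512) x2=(-0.8890, 0.6412)
step 8: x0=(1.5352, -1.3267) x1=(-1.5132, 0.8403) x2=(-0.8783, 0.6583)
step 9: x0=(1.4971, -1.3020) x1=(-1.5111, 0.8280) x2=(-0.8660, 0.6744)
step 10: x0=(1.4522, -1.2720) x1=(-1.5074, 0.8144) x2=(-0.8523, 0.6895)
step 11: x0=(1.4006, -1.2370) x1=(-1.5022, 0.7995) x2=(-0.8371, 0.7036)
step 12: x0=(1.3426, -1.1970) x1=(-1.4956, 0.7832) x2=(-0.8204, 0.7168)
step 13: x0=(1.2784, -1.1522) x1=(-1.4876, 0.7657) x2=(-0.8025, 0.7290)
step 14: x0=(1.2083, -1.1029) x1=(-1.4782, 0.7470) x2=(-0.7832, 0.7404)
step 15: x0=(1.1327, -1.0492) x1=(-1.4677, 0.7271) x2=(-0.7626, 0.7510)
step 16: x0=(1.0518, -0.9914) x1=(-1.4559, 0.7060) x2=(-0.7410, 0.7609)
step 17: x0=(0.9661, -0.9298) x1=(-1.4431, 0.6839) x2=(-0.7182, 0.7700)
step 18: x0=(0.8760, -0.8645) x1=(-1.4293, 0.6607) x2=(-0.6944, 0.7785)
step 19: x0=(0.7817, -0.7961) x1=(-1.4146, 0.6366) x2=(-0.6698, 0.7865)
step 20: x0=(0.6838, -0.7247) x1=(-1.3991, 0.6116) x2=(-0.6443, 0.7940)
step 0 velocities: v0=(0.4800, -0.4300) v1=(-0.2500, -0.0200) v2=(-0.0200, 0.5200)
step 0: KE=0.3994, PE=2.8162, E=3.2156
step 20 velocities: v0=(-2.0304, 1.4837) v1=(0.3236, -0.5183) v2=(0.5276, 0.1489)
step 20: KE=2.5399, PE=0.6732, E=3.2131

3.2131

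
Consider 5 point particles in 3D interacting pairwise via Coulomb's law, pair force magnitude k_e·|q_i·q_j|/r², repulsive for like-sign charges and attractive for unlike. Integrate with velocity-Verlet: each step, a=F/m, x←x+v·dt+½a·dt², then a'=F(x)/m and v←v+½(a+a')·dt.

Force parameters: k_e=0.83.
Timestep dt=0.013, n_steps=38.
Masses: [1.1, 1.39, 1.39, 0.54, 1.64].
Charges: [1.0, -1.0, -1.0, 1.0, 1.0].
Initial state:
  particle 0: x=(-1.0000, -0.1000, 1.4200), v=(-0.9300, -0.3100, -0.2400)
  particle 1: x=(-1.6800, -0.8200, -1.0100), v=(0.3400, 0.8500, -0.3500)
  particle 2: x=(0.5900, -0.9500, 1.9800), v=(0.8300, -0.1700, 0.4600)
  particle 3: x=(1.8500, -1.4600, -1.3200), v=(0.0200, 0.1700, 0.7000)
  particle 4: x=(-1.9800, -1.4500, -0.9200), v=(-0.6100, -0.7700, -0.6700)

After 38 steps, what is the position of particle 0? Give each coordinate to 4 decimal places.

(-1.4450, -0.2573, 1.3062)

step 0: x0=(-1.0000, -0.1000, 1.4200) x1=(-1.6800, -0.8200, -1.0100) x2=(0.5900, -0.9500, 1.9800) x3=(1.8500, -1.4600, -1.3200) x4=(-1.9800, -1.4500, -0.9200)
step 1: x0=(-1.0121, -0.1040, 1.4169) x1=(-1.6756, -0.8090, -1.0145) x2=(0.6008, -0.9522, 1.9860) x3=(1.8503, -1.4578, -1.3109) x4=(-1.9879, -1.4599, -0.9287)
step 2: x0=(-1.0241, -0.1081, 1.4138) x1=(-1.6713, -0.7982, -1.0190) x2=(0.6115, -0.9544, 1.9919) x3=(1.8505, -1.4556, -1.3018) x4=(-1.9957, -1.4697, -0.9375)
step 3: x0=(-1.0362, -0.1121, 1.4107) x1=(-1.6671, -0.7876, -1.0235) x2=(0.6223, -0.9566, 1.9979) x3=(1.8508, -1.4534, -1.2927) x4=(-2.0035, -1.4794, -0.9462)
step 4: x0=(-1.0482, -0.1162, 1.4076) x1=(-1.6629, -0.7771, -1.0280) x2=(0.6330, -0.9588, 2.0038) x3=(1.8510, -1.4511, -1.2835) x4=(-2.0112, -1.4889, -0.9550)
step 5: x0=(-1.0601, -0.1203, 1.4045) x1=(-1.6588, -0.7668, -1.0324) x2=(0.6437, -0.9609, 2.0097) x3=(1.8513, -1.4489, -1.2744) x4=(-2.0189, -1.4984, -0.9638)
step 6: x0=(-1.0721, -0.1244, 1.4015) x1=(-1.6548, -0.7566, -1.0368) x2=(0.6544, -0.9631, 2.0156) x3=(1.8516, -1.4467, -1.2652) x4=(-2.0265, -1.5077, -0.9726)
step 7: x0=(-1.0840, -0.1285, 1.3984) x1=(-1.6508, -0.7465, -1.0412) x2=(0.6650, -0.9652, 2.0215) x3=(1.8518, -1.4445, -1.2561) x4=(-2.0341, -1.5169, -0.9815)
step 8: x0=(-1.0959, -0.1326, 1.3954) x1=(-1.6468, -0.7365, -1.0456) x2=(0.6757, -0.9674, 2.0274) x3=(1.8521, -1.4423, -1.2469) x4=(-2.0416, -1.5260, -0.9903)
step 9: x0=(-1.1078, -0.1367, 1.3923) x1=(-1.6429, -0.7267, -1.0499) x2=(0.6863, -0.9695, 2.0332) x3=(1.8524, -1.4400, -1.2377) x4=(-2.0490, -1.5350, -0.9992)
step 10: x0=(-1.1197, -0.1408, 1.3893) x1=(-1.6391, -0.7169, -1.0543) x2=(0.6969, -0.9716, 2.0391) x3=(1.8526, -1.4378, -1.2285) x4=(-2.0565, -1.5439, -1.0080)
step 11: x0=(-1.1316, -0.1449, 1.3863) x1=(-1.6353, -0.7073, -1.0586) x2=(0.7075, -0.9738, 2.0449) x3=(1.8529, -1.4356, -1.2193) x4=(-2.0639, -1.5528, -1.0169)
step 12: x0=(-1.1434, -0.1490, 1.3832) x1=(-1.6316, -0.6977, -1.0629) x2=(0.7181, -0.9759, 2.0507) x3=(1.8532, -1.4333, -1.2101) x4=(-2.0712, -1.5615, -1.0258)
step 13: x0=(-1.1552, -0.1532, 1.3802) x1=(-1.6279, -0.6882, -1.0672) x2=(0.7286, -0.9780, 2.0565) x3=(1.8534, -1.4311, -1.2009) x4=(-2.0785, -1.5702, -1.0347)
step 14: x0=(-1.1670, -0.1573, 1.3772) x1=(-1.6242, -0.6789, -1.0715) x2=(0.7392, -0.9801, 2.0623) x3=(1.8537, -1.4288, -1.1916) x4=(-2.0858, -1.5788, -1.0435)
step 15: x0=(-1.1788, -0.1614, 1.3742) x1=(-1.6206, -0.6696, -1.0757) x2=(0.7497, -0.9822, 2.0681) x3=(1.8540, -1.4266, -1.1824) x4=(-2.0931, -1.5874, -1.0524)
step 16: x0=(-1.1905, -0.1656, 1.3712) x1=(-1.6170, -0.6604, -1.0800) x2=(0.7602, -0.9843, 2.0738) x3=(1.8542, -1.4244, -1.1731) x4=(-2.1003, -1.5958, -1.0614)
step 17: x0=(-1.2022, -0.1697, 1.3682) x1=(-1.6134, -0.6513, -1.0843) x2=(0.7707, -0.9864, 2.0796) x3=(1.8545, -1.4221, -1.1639) x4=(-2.1075, -1.6043, -1.0703)
step 18: x0=(-1.2140, -0.1739, 1.3652) x1=(-1.6099, -0.6422, -1.0885) x2=(0.7812, -0.9885, 2.0853) x3=(1.8548, -1.4198, -1.1546) x4=(-2.1147, -1.6126, -1.0792)
step 19: x0=(-1.2257, -0.1781, 1.3623) x1=(-1.6064, -0.6333, -1.0927) x2=(0.7917, -0.9905, 2.0911) x3=(1.8551, -1.4176, -1.1453) x4=(-2.1218, -1.6209, -1.0881)
step 20: x0=(-1.2373, -0.1822, 1.3593) x1=(-1.6030, -0.6244, -1.0969) x2=(0.8021, -0.9926, 2.0968) x3=(1.8553, -1.4153, -1.1360) x4=(-2.1289, -1.6291, -1.0970)
step 21: x0=(-1.2490, -0.1864, 1.3563) x1=(-1.5995, -0.6155, -1.1011) x2=(0.8126, -0.9947, 2.1025) x3=(1.8556, -1.4131, -1.1267) x4=(-2.1360, -1.6373, -1.1060)
step 22: x0=(-1.2607, -0.1906, 1.3533) x1=(-1.5961, -0.6068, -1.1053) x2=(0.8230, -0.9967, 2.1081) x3=(1.8559, -1.4108, -1.1174) x4=(-2.1430, -1.6454, -1.1149)
step 23: x0=(-1.2723, -0.1947, 1.3504) x1=(-1.5928, -0.5981, -1.1095) x2=(0.8334, -0.9988, 2.1138) x3=(1.8561, -1.4085, -1.1080) x4=(-2.1501, -1.6535, -1.1238)
step 24: x0=(-1.2839, -0.1989, 1.3474) x1=(-1.5894, -0.5894, -1.1137) x2=(0.8438, -1.0009, 2.1195) x3=(1.8564, -1.4062, -1.0987) x4=(-2.1571, -1.6615, -1.1328)
step 25: x0=(-1.2955, -0.2031, 1.3445) x1=(-1.5861, -0.5808, -1.1179) x2=(0.8542, -1.0029, 2.1251) x3=(1.8567, -1.4040, -1.0893) x4=(-2.1641, -1.6695, -1.1417)
step 26: x0=(-1.3071, -0.2072, 1.3415) x1=(-1.5828, -0.5723, -1.1220) x2=(0.8646, -1.0050, 2.1308) x3=(1.8570, -1.4017, -1.0799) x4=(-2.1710, -1.6774, -1.1507)
step 27: x0=(-1.3187, -0.2114, 1.3386) x1=(-1.5795, -0.5638, -1.1262) x2=(0.8750, -1.0070, 2.1364) x3=(1.8572, -1.3994, -1.0705) x4=(-2.1780, -1.6853, -1.1596)
step 28: x0=(-1.3302, -0.2156, 1.3356) x1=(-1.5763, -0.5554, -1.1303) x2=(0.8853, -1.0091, 2.1420) x3=(1.8575, -1.3971, -1.0611) x4=(-2.1849, -1.6932, -1.1686)
step 29: x0=(-1.3418, -0.2198, 1.3327) x1=(-1.5731, -0.5471, -1.1344) x2=(0.8956, -1.0111, 2.1476) x3=(1.8578, -1.3948, -1.0517) x4=(-2.1918, -1.7010, -1.1776)
step 30: x0=(-1.3533, -0.2239, 1.3297) x1=(-1.5699, -0.5387, -1.1385) x2=(0.9060, -1.0131, 2.1532) x3=(1.8581, -1.3925, -1.0423) x4=(-2.1987, -1.7088, -1.1865)
step 31: x0=(-1.3648, -0.2281, 1.3268) x1=(-1.5667, -0.5305, -1.1427) x2=(0.9163, -1.0152, 2.1587) x3=(1.8584, -1.3902, -1.0328) x4=(-2.2056, -1.7165, -1.1955)
step 32: x0=(-1.3763, -0.2323, 1.3238) x1=(-1.5635, -0.5223, -1.1468) x2=(0.9266, -1.0172, 2.1643) x3=(1.8586, -1.3879, -1.0234) x4=(-2.2125, -1.7242, -1.2045)
step 33: x0=(-1.3878, -0.2365, 1.3209) x1=(-1.5604, -0.5141, -1.1508) x2=(0.9369, -1.0193, 2.1698) x3=(1.8589, -1.3855, -1.0139) x4=(-2.2193, -1.7318, -1.2134)
step 34: x0=(-1.3993, -0.2406, 1.3180) x1=(-1.5573, -0.5060, -1.1549) x2=(0.9472, -1.0213, 2.1754) x3=(1.8592, -1.3832, -1.0044) x4=(-2.2261, -1.7395, -1.2224)
step 35: x0=(-1.4107, -0.2448, 1.3150) x1=(-1.5542, -0.4979, -1.1590) x2=(0.9575, -1.0233, 2.1809) x3=(1.8595, -1.3809, -0.9949) x4=(-2.2329, -1.7470, -1.2314)
step 36: x0=(-1.4222, -0.2490, 1.3121) x1=(-1.5511, -0.4899, -1.1631) x2=(0.9677, -1.0253, 2.1864) x3=(1.8597, -1.3786, -0.9854) x4=(-2.2397, -1.7546, -1.2404)
step 37: x0=(-1.4336, -0.2532, 1.3091) x1=(-1.5480, -0.4819, -1.1671) x2=(0.9780, -1.0274, 2.1919) x3=(1.8600, -1.3762, -0.9759) x4=(-2.2465, -1.7621, -1.2494)
step 38: x0=(-1.4450, -0.2573, 1.3062) x1=(-1.5450, -0.4739, -1.1712) x2=(0.9882, -1.0294, 2.1974) x3=(1.8603, -1.3739, -0.9663) x4=(-2.2532, -1.7696, -1.2584)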